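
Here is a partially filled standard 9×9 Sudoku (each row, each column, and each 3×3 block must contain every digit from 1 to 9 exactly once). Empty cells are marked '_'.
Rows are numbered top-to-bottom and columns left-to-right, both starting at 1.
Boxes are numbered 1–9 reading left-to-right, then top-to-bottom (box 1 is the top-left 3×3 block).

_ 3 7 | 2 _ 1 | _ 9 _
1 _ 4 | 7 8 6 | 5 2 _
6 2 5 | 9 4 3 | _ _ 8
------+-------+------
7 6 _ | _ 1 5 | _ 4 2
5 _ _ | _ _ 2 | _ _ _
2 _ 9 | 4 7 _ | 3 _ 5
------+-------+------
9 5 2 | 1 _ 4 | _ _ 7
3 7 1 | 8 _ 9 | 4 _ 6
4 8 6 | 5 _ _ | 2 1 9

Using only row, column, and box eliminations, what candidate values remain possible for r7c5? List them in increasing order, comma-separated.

3,6

Row 7 already contains {1, 2, 4, 5, 7, 9}.
Column 5 already contains {1, 4, 7, 8}.
Its 3×3 block (box 8) already contains {1, 4, 5, 8, 9}.
Removing those from 1–9 leaves {3, 6} as the candidates for r7c5.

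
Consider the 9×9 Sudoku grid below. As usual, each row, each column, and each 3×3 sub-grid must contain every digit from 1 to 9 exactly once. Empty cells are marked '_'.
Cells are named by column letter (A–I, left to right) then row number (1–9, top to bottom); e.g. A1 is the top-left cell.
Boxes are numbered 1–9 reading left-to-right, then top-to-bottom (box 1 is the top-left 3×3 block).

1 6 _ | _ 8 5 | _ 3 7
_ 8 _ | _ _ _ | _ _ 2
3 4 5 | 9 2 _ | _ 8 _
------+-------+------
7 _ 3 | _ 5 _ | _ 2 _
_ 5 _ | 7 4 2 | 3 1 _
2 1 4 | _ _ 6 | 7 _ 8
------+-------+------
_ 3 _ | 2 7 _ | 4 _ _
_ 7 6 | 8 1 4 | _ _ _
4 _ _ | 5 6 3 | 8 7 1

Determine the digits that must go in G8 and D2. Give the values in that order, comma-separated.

For G8:
  Consider where 2 can go in row 8.
  A8 is out (column A already has a 2).
  H8 is out (column H already has a 2).
  I8 is out (column I already has a 2).
  So the only cell in row 8 that can hold 2 is G8.
  So G8 = 2.
For D2:
  Consider where 6 can go in column D.
  D1 is out (row 1 already has a 6).
  D4 is out (box 5 already has a 6).
  D6 is out (row 6 already has a 6).
  So the only cell in column D that can hold 6 is D2.
  So D2 = 6.

2,6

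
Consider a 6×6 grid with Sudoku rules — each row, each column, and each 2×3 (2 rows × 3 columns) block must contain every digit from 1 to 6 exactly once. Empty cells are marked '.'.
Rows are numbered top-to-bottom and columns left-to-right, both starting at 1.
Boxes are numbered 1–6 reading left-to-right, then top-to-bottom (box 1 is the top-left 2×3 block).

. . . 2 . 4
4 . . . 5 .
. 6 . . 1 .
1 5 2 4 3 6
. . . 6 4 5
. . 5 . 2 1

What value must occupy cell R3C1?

Row 3 already contains {1, 6}.
Column 1 already contains {1, 4}.
Its 2×3 block (box 3) already contains {1, 2, 5, 6}.
The only value from 1–6 not eliminated is 3, so R3C1 = 3.

3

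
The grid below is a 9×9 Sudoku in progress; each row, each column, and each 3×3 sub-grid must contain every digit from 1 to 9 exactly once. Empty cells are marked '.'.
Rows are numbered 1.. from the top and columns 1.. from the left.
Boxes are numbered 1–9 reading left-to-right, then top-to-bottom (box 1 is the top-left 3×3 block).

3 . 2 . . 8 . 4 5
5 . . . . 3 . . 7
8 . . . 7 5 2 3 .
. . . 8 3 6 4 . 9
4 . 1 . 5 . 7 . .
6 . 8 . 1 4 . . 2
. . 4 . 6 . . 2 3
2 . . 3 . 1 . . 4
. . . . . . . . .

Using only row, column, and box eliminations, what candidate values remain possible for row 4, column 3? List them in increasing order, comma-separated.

5,7

Row 4 already contains {3, 4, 6, 8, 9}.
Column 3 already contains {1, 2, 4, 8}.
Its 3×3 block (box 4) already contains {1, 4, 6, 8}.
Removing those from 1–9 leaves {5, 7} as the candidates for row 4, column 3.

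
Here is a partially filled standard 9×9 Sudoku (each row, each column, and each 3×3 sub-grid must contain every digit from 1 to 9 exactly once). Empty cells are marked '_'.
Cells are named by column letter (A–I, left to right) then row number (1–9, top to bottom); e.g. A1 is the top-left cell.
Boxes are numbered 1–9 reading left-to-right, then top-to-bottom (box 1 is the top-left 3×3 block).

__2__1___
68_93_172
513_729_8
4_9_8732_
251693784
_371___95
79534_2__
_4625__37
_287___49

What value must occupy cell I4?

1

Cell I4 itself could take any of {1, 6} by direct elimination.
Consider where 1 can go in row 4.
B4 is out (column B already has a 1).
D4 is out (column D already has a 1).
So the only cell in row 4 that can hold 1 is I4.
Therefore I4 = 1.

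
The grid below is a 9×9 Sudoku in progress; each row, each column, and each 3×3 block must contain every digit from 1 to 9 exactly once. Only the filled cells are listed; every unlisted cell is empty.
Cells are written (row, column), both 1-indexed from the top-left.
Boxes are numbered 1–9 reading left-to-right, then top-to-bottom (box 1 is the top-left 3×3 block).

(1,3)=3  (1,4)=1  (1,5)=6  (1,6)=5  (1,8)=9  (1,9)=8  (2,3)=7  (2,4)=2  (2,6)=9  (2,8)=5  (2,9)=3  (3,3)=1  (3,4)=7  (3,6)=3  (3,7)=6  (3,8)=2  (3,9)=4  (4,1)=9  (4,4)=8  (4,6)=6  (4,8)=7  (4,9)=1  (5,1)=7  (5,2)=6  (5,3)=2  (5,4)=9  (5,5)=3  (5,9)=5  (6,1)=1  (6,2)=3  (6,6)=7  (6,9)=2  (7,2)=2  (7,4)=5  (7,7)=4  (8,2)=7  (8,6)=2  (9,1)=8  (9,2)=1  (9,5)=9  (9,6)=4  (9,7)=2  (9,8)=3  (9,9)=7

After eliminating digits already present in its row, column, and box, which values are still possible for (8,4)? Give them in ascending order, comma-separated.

Row 8 already contains {2, 7}.
Column 4 already contains {1, 2, 5, 7, 8, 9}.
Its 3×3 block (box 8) already contains {2, 4, 5, 9}.
Removing those from 1–9 leaves {3, 6} as the candidates for (8,4).

3,6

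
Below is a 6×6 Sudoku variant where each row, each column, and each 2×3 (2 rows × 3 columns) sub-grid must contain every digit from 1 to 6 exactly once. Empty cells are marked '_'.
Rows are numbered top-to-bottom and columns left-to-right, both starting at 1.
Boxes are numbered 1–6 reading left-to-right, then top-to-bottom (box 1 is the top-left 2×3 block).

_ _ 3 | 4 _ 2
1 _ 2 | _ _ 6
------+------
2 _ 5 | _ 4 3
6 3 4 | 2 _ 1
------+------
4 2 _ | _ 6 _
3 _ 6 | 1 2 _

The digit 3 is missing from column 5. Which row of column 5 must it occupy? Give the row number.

2

Consider where 3 can go in column 5.
r1c5 is out (row 1 already has a 3).
r4c5 is out (row 4 already has a 3).
So the only cell in column 5 that can hold 3 is r2c5.
That is row 2.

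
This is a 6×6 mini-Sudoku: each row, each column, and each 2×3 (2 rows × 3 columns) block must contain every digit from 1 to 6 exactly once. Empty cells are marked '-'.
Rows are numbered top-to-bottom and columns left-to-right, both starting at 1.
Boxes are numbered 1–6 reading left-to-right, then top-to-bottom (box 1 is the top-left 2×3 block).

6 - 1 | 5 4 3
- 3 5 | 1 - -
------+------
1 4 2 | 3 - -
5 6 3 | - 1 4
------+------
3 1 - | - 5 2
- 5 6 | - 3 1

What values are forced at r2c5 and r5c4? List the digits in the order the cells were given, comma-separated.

For r2c5:
  Consider where 2 can go in column 5.
  r3c5 is out (row 3 already has a 2).
  So the only cell in column 5 that can hold 2 is r2c5.
  So r2c5 = 2.
For r5c4:
  Consider where 6 can go in row 5.
  r5c3 is out (column 3 already has a 6).
  So the only cell in row 5 that can hold 6 is r5c4.
  So r5c4 = 6.

2,6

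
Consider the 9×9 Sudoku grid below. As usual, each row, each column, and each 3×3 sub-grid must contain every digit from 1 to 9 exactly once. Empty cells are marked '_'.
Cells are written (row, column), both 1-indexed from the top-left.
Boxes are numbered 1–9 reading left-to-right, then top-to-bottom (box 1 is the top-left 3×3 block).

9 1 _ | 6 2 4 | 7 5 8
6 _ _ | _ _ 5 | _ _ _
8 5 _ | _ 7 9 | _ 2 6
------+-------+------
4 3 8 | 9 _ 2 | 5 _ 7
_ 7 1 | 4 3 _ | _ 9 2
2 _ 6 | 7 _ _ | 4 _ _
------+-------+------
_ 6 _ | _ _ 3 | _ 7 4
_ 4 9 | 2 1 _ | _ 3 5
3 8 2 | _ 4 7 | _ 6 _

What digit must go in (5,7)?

Cell (5,7) itself could take any of {6, 8} by direct elimination.
Consider where 6 can go in box 6.
(4,8) is out (column 8 already has a 6).
(6,8) is out (row 6 already has a 6).
(6,9) is out (row 6 already has a 6).
So the only cell in box 6 that can hold 6 is (5,7).
Therefore (5,7) = 6.

6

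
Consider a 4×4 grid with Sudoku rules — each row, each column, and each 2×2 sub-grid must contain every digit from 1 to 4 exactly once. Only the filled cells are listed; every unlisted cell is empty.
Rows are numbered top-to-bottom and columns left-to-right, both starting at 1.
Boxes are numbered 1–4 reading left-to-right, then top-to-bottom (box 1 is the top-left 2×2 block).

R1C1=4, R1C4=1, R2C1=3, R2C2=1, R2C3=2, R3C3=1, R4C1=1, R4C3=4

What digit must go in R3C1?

2

Row 3 already contains {1}.
Column 1 already contains {1, 3, 4}.
Its 2×2 block (box 3) already contains {1}.
The only value from 1–4 not eliminated is 2, so R3C1 = 2.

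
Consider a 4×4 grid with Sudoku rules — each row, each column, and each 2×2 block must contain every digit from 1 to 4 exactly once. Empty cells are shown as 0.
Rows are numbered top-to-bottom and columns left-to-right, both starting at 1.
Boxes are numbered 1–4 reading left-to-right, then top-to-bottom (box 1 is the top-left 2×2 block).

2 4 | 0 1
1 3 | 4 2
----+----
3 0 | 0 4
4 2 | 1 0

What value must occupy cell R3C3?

Row 3 already contains {3, 4}.
Column 3 already contains {1, 4}.
Its 2×2 block (box 4) already contains {1, 4}.
The only value from 1–4 not eliminated is 2, so R3C3 = 2.

2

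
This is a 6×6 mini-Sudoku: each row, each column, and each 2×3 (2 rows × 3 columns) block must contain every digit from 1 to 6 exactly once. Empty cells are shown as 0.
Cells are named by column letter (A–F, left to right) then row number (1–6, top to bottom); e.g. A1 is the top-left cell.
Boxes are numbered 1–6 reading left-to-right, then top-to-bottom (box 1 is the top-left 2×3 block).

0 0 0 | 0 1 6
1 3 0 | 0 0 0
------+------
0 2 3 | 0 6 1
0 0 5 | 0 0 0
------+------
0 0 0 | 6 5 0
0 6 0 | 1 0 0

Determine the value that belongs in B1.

5

Cell B1 itself could take any of {4, 5} by direct elimination.
Consider where 5 can go in column B.
B4 is out (row 4 already has a 5).
B5 is out (row 5 already has a 5).
So the only cell in column B that can hold 5 is B1.
Therefore B1 = 5.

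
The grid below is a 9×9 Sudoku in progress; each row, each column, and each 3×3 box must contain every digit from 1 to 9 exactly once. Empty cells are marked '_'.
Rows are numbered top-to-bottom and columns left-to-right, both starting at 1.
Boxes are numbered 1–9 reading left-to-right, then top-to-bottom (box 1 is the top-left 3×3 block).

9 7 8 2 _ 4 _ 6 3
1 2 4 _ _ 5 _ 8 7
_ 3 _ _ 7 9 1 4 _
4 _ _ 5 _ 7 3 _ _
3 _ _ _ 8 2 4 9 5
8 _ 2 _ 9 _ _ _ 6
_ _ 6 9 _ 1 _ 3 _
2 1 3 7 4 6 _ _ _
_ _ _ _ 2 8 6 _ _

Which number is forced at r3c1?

6

Cell r3c1 itself could take any of {5, 6} by direct elimination.
Consider where 6 can go in column 1.
r7c1 is out (row 7 already has a 6).
r9c1 is out (row 9 already has a 6).
So the only cell in column 1 that can hold 6 is r3c1.
Therefore r3c1 = 6.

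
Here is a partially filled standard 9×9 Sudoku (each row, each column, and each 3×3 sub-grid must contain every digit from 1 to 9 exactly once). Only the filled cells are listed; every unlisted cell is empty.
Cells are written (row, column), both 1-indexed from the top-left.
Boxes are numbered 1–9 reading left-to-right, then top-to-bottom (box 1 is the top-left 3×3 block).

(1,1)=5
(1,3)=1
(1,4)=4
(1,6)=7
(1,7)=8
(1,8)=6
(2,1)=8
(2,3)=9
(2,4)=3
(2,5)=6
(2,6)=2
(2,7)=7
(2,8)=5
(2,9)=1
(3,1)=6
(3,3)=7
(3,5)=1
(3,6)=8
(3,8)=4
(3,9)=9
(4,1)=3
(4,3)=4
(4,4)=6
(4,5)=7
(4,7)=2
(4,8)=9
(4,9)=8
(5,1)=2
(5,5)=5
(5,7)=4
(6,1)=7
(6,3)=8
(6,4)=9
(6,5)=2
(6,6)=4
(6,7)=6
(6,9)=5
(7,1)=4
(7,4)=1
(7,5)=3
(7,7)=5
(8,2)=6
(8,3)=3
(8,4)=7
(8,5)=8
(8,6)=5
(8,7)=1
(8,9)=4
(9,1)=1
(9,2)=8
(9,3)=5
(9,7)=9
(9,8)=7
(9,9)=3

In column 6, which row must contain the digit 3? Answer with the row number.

5

Consider where 3 can go in column 6.
(4,6) is out (row 4 already has a 3).
(7,6) is out (row 7 already has a 3).
(9,6) is out (row 9 already has a 3).
So the only cell in column 6 that can hold 3 is (5,6).
That is row 5.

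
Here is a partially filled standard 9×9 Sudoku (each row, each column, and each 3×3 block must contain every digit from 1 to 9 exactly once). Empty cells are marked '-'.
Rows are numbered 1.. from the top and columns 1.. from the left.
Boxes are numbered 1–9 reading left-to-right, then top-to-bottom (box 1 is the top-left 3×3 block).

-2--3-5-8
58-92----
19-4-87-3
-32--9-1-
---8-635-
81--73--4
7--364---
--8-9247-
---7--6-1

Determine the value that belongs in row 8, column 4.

Cell row 8, column 4 itself could take any of {1, 5} by direct elimination.
Consider where 1 can go in row 8.
row 8, column 1 is out (column 1 already has a 1).
row 8, column 2 is out (column 2 already has a 1).
row 8, column 9 is out (column 9 already has a 1).
So the only cell in row 8 that can hold 1 is row 8, column 4.
Therefore row 8, column 4 = 1.

1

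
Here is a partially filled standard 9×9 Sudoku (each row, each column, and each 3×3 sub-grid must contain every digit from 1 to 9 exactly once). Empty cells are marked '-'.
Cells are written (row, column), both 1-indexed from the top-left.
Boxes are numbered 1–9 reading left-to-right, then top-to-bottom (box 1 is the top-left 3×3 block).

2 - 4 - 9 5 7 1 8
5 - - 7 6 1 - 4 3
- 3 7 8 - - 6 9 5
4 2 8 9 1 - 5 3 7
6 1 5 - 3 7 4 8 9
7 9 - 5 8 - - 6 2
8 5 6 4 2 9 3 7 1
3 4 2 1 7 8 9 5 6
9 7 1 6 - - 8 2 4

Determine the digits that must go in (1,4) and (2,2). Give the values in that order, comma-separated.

For (1,4):
  Row 1 already contains {1, 2, 4, 5, 7, 8, 9}.
  Column 4 already contains {1, 4, 5, 6, 7, 8, 9}.
  Its 3×3 block (box 2) already contains {1, 5, 6, 7, 8, 9}.
  The only value from 1–9 not eliminated is 3, so (1,4) = 3.
For (2,2):
  Row 2 already contains {1, 3, 4, 5, 6, 7}.
  Column 2 already contains {1, 2, 3, 4, 5, 7, 9}.
  Its 3×3 block (box 1) already contains {2, 3, 4, 5, 7}.
  The only value from 1–9 not eliminated is 8, so (2,2) = 8.

3,8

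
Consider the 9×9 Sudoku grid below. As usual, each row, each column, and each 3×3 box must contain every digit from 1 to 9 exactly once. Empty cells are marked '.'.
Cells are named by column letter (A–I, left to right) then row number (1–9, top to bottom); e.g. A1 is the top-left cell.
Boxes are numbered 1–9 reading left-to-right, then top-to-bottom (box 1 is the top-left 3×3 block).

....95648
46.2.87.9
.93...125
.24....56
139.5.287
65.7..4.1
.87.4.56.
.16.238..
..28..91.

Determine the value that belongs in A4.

7

Cell A4 itself could take any of {7, 8} by direct elimination.
Consider where 7 can go in row 4.
D4 is out (column D already has a 7).
E4 is out (box 5 already has a 7).
F4 is out (box 5 already has a 7).
G4 is out (column G already has a 7).
So the only cell in row 4 that can hold 7 is A4.
Therefore A4 = 7.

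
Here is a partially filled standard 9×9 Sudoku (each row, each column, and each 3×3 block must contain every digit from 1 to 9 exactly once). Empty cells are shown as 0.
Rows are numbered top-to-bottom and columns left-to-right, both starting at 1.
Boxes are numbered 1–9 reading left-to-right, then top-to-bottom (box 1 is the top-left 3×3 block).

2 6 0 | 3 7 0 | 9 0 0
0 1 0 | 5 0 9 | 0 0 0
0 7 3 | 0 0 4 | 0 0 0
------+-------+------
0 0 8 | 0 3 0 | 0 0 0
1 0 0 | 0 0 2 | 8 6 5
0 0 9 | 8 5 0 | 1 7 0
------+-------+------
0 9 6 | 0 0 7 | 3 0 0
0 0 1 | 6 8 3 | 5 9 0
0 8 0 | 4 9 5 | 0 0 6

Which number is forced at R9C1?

Cell R9C1 itself could take any of {3, 7} by direct elimination.
Consider where 3 can go in row 9.
R9C3 is out (column 3 already has a 3).
R9C7 is out (column 7 already has a 3).
R9C8 is out (box 9 already has a 3).
So the only cell in row 9 that can hold 3 is R9C1.
Therefore R9C1 = 3.

3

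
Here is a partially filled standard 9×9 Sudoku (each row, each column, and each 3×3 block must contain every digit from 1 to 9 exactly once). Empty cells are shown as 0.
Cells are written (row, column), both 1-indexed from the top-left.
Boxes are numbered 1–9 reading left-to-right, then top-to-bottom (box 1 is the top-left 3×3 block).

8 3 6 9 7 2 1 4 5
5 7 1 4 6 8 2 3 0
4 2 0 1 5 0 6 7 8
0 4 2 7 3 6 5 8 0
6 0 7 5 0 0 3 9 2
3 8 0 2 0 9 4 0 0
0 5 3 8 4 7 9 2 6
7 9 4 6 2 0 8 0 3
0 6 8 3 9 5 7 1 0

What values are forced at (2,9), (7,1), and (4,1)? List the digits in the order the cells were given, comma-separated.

For (2,9):
  Row 2 already contains {1, 2, 3, 4, 5, 6, 7, 8}.
  Column 9 already contains {2, 3, 5, 6, 8}.
  Its 3×3 block (box 3) already contains {1, 2, 3, 4, 5, 6, 7, 8}.
  The only value from 1–9 not eliminated is 9, so (2,9) = 9.
For (7,1):
  Row 7 already contains {2, 3, 4, 5, 6, 7, 8, 9}.
  Column 1 already contains {3, 4, 5, 6, 7, 8}.
  Its 3×3 block (box 7) already contains {3, 4, 5, 6, 7, 8, 9}.
  The only value from 1–9 not eliminated is 1, so (7,1) = 1.
For (4,1):
  Consider where 9 can go in box 4.
  (5,2) is out (row 5 already has a 9).
  (6,3) is out (row 6 already has a 9).
  So the only cell in box 4 that can hold 9 is (4,1).
  So (4,1) = 9.

9,1,9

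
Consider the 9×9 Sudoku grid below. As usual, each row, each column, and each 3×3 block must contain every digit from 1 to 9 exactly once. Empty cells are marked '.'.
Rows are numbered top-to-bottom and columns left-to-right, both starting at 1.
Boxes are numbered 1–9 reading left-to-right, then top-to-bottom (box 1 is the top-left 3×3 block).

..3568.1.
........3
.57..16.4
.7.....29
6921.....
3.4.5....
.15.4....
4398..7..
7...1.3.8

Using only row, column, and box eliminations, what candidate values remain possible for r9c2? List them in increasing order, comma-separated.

Row 9 already contains {1, 3, 7, 8}.
Column 2 already contains {1, 3, 5, 7, 9}.
Its 3×3 block (box 7) already contains {1, 3, 4, 5, 7, 9}.
Removing those from 1–9 leaves {2, 6} as the candidates for r9c2.

2,6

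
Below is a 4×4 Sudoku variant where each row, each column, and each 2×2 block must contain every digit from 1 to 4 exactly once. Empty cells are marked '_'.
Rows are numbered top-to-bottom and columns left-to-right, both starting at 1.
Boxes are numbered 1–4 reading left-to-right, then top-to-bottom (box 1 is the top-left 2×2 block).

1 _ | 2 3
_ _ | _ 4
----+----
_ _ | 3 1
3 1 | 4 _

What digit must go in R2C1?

Row 2 already contains {4}.
Column 1 already contains {1, 3}.
Its 2×2 block (box 1) already contains {1}.
The only value from 1–4 not eliminated is 2, so R2C1 = 2.

2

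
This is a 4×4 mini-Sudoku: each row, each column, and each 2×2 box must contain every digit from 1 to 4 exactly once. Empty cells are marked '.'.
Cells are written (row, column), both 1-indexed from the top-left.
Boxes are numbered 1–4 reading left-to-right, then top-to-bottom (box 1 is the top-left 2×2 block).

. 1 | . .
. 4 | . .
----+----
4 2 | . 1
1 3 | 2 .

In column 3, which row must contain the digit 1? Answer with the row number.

2

Consider where 1 can go in column 3.
(1,3) is out (row 1 already has a 1).
(3,3) is out (row 3 already has a 1).
So the only cell in column 3 that can hold 1 is (2,3).
That is row 2.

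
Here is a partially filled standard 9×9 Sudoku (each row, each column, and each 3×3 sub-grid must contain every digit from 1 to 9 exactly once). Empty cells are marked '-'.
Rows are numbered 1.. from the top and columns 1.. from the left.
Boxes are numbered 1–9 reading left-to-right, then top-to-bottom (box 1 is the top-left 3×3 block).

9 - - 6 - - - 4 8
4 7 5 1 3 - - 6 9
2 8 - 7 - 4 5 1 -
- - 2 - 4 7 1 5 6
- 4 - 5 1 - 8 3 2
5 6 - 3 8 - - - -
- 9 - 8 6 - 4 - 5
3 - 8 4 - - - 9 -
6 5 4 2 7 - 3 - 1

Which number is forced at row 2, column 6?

8

Cell row 2, column 6 itself could take any of {2, 8} by direct elimination.
Consider where 8 can go in box 2.
row 1, column 5 is out (row 1 already has a 8).
row 1, column 6 is out (row 1 already has a 8).
row 3, column 5 is out (row 3 already has a 8).
So the only cell in box 2 that can hold 8 is row 2, column 6.
Therefore row 2, column 6 = 8.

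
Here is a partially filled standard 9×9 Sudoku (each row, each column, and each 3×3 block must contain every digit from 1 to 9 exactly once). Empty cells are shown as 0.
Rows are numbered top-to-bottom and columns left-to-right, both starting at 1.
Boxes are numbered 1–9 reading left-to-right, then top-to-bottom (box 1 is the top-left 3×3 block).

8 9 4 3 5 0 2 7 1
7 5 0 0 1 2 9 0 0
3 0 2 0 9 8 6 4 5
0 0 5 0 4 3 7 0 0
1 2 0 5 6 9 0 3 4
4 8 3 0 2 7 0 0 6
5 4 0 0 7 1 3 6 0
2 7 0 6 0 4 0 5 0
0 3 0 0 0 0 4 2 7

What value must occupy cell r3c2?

1

Row 3 already contains {2, 3, 4, 5, 6, 8, 9}.
Column 2 already contains {2, 3, 4, 5, 7, 8, 9}.
Its 3×3 block (box 1) already contains {2, 3, 4, 5, 7, 8, 9}.
The only value from 1–9 not eliminated is 1, so r3c2 = 1.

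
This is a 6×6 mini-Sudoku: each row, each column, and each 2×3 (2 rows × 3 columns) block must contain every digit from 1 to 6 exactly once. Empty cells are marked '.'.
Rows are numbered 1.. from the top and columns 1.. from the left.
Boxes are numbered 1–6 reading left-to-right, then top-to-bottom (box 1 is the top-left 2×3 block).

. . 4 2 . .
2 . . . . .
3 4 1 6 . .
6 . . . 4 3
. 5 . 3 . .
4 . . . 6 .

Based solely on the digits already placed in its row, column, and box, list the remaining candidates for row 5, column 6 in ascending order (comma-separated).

1,2,4

Row 5 already contains {3, 5}.
Column 6 already contains {3}.
Its 2×3 block (box 6) already contains {3, 6}.
Removing those from 1–6 leaves {1, 2, 4} as the candidates for row 5, column 6.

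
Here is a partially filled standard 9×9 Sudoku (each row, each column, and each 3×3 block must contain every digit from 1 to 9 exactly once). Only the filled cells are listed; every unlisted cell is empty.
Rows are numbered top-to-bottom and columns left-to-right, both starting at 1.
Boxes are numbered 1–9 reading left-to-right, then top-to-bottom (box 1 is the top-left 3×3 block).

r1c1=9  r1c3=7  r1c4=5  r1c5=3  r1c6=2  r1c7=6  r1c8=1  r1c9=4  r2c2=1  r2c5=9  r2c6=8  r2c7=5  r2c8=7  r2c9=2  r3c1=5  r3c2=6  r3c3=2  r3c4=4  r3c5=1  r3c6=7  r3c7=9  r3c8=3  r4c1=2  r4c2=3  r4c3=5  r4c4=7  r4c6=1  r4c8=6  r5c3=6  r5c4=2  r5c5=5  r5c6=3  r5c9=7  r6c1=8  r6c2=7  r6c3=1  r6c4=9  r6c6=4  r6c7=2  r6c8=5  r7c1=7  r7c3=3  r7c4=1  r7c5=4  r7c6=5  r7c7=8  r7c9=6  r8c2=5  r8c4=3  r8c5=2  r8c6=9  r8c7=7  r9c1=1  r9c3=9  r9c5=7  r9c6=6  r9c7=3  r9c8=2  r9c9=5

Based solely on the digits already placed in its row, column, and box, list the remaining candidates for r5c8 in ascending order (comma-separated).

4,8,9

Row 5 already contains {2, 3, 5, 6, 7}.
Column 8 already contains {1, 2, 3, 5, 6, 7}.
Its 3×3 block (box 6) already contains {2, 5, 6, 7}.
Removing those from 1–9 leaves {4, 8, 9} as the candidates for r5c8.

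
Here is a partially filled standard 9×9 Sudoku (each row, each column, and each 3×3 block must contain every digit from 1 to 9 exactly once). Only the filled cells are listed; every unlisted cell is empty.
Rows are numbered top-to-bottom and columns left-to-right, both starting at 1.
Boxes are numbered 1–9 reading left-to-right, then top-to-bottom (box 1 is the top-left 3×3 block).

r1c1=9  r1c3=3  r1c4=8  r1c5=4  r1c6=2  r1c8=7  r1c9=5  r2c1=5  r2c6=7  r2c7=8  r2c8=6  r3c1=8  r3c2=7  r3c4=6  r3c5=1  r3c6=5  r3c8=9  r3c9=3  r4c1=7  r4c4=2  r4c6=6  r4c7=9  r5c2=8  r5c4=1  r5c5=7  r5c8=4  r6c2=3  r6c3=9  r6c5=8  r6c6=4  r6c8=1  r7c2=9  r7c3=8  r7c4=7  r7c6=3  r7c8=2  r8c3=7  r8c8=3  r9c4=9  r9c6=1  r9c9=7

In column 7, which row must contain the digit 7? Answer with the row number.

Consider where 7 can go in column 7.
r1c7 is out (row 1 already has a 7). r3c7 is out (row 3 already has a 7). r5c7 is out (row 5 already has a 7). r7c7 is out (row 7 already has a 7). The remaining empty cells in column 7 are similarly blocked.
So the only cell in column 7 that can hold 7 is r6c7.
That is row 6.

6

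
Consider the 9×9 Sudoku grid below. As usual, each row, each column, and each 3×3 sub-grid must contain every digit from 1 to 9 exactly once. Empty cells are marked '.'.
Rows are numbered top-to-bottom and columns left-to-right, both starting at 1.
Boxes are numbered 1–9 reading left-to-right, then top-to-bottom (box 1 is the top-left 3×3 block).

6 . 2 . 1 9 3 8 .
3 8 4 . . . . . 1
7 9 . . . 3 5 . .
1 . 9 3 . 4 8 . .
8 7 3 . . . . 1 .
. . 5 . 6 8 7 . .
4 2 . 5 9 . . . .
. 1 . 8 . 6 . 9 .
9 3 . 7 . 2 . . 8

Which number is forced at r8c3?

7

Row 8 already contains {1, 6, 8, 9}.
Column 3 already contains {2, 3, 4, 5, 9}.
Its 3×3 block (box 7) already contains {1, 2, 3, 4, 9}.
The only value from 1–9 not eliminated is 7, so r8c3 = 7.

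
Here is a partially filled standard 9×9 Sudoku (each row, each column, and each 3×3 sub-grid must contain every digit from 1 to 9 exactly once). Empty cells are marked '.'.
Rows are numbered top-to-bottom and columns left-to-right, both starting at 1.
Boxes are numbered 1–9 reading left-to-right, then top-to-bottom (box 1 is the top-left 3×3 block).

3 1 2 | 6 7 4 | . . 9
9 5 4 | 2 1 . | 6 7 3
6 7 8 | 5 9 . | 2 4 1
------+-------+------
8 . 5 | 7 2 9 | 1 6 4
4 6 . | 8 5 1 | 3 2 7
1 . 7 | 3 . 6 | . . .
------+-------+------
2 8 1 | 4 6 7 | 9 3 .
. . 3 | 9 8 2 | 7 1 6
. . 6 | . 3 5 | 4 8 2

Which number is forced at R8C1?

5

Row 8 already contains {1, 2, 3, 6, 7, 8, 9}.
Column 1 already contains {1, 2, 3, 4, 6, 8, 9}.
Its 3×3 block (box 7) already contains {1, 2, 3, 6, 8}.
The only value from 1–9 not eliminated is 5, so R8C1 = 5.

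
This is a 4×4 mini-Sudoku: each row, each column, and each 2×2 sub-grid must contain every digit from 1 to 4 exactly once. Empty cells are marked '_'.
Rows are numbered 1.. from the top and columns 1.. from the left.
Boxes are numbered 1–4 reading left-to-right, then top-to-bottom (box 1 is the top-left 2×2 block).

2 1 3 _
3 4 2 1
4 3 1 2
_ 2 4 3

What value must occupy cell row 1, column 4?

4

Row 1 already contains {1, 2, 3}.
Column 4 already contains {1, 2, 3}.
Its 2×2 block (box 2) already contains {1, 2, 3}.
The only value from 1–4 not eliminated is 4, so row 1, column 4 = 4.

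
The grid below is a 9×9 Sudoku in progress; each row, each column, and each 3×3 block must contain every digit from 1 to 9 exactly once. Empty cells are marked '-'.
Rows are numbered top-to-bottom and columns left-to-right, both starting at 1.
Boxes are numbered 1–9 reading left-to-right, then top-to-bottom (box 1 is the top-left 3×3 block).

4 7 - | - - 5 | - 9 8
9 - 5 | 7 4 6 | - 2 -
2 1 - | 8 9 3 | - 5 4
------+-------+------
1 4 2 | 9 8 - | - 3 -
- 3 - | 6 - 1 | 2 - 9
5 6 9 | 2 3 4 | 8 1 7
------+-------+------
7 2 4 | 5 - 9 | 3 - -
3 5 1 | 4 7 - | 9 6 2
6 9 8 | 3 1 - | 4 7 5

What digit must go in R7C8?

Row 7 already contains {2, 3, 4, 5, 7, 9}.
Column 8 already contains {1, 2, 3, 5, 6, 7, 9}.
Its 3×3 block (box 9) already contains {2, 3, 4, 5, 6, 7, 9}.
The only value from 1–9 not eliminated is 8, so R7C8 = 8.

8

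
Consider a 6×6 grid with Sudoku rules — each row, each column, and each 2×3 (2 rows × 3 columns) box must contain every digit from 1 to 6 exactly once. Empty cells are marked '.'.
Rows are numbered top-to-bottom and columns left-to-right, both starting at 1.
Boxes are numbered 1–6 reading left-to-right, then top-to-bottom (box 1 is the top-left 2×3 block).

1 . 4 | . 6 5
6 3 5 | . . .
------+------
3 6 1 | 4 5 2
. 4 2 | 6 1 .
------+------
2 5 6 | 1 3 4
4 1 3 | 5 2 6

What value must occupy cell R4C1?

5

Row 4 already contains {1, 2, 4, 6}.
Column 1 already contains {1, 2, 3, 4, 6}.
Its 2×3 block (box 3) already contains {1, 2, 3, 4, 6}.
The only value from 1–6 not eliminated is 5, so R4C1 = 5.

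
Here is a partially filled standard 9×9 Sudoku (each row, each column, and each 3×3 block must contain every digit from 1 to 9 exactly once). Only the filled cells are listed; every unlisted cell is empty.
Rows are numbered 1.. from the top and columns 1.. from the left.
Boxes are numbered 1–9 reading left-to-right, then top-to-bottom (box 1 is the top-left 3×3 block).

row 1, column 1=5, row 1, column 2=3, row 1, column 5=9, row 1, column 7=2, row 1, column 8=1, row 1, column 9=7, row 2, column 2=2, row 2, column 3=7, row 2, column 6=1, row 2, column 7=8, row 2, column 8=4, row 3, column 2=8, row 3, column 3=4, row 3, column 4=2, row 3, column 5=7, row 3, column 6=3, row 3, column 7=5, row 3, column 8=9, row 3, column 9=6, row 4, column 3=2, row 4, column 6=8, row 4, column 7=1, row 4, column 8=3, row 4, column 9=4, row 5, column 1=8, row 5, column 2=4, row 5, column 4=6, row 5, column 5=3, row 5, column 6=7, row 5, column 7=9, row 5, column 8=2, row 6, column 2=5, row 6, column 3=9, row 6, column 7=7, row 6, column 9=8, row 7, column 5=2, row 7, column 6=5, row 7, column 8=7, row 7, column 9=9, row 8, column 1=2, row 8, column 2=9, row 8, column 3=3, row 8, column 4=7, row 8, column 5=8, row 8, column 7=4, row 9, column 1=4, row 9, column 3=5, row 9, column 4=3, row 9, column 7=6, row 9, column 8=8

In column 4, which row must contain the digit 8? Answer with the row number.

1

Consider where 8 can go in column 4.
row 2, column 4 is out (row 2 already has a 8).
row 4, column 4 is out (row 4 already has a 8).
row 6, column 4 is out (row 6 already has a 8).
row 7, column 4 is out (box 8 already has a 8).
So the only cell in column 4 that can hold 8 is row 1, column 4.
That is row 1.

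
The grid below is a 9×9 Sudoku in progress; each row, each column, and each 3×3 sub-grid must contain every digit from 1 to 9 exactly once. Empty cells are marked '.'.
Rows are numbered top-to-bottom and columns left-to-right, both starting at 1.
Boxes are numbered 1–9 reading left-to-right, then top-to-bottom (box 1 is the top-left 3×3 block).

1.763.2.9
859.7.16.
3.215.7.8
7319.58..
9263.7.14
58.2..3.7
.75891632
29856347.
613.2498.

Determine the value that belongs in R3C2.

Cell R3C2 itself could take any of {4, 6} by direct elimination.
Consider where 6 can go in column 2.
R1C2 is out (row 1 already has a 6).
So the only cell in column 2 that can hold 6 is R3C2.
Therefore R3C2 = 6.

6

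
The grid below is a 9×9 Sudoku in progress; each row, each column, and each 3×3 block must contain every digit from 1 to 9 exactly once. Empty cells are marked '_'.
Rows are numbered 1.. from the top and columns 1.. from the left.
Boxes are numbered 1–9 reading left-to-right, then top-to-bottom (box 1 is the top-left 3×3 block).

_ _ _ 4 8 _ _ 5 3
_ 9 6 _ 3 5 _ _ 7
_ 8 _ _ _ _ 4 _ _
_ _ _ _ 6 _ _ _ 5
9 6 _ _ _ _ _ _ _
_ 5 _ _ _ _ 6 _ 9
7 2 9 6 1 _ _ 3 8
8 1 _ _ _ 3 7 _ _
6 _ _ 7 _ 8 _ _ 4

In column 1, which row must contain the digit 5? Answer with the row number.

Consider where 5 can go in column 1.
row 1, column 1 is out (row 1 already has a 5).
row 2, column 1 is out (row 2 already has a 5).
row 4, column 1 is out (row 4 already has a 5).
row 6, column 1 is out (row 6 already has a 5).
So the only cell in column 1 that can hold 5 is row 3, column 1.
That is row 3.

3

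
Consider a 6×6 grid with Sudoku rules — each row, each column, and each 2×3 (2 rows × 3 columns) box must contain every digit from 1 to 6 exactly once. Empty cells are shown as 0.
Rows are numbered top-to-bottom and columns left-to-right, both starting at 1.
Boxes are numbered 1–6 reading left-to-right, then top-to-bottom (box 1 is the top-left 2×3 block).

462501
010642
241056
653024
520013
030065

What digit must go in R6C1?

Row 6 already contains {3, 5, 6}.
Column 1 already contains {2, 4, 5, 6}.
Its 2×3 block (box 5) already contains {2, 3, 5}.
The only value from 1–6 not eliminated is 1, so R6C1 = 1.

1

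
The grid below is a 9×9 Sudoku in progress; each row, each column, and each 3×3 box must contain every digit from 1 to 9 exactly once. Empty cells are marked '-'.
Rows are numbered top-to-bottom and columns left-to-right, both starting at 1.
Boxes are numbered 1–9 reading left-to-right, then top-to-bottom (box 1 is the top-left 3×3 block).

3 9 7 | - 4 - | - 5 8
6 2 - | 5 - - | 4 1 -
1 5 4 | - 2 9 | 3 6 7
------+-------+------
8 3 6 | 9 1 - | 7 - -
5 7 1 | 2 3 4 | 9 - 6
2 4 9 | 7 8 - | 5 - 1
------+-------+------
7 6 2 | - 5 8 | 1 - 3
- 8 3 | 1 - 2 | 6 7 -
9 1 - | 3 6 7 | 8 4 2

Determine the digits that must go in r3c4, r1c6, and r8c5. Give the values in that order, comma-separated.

For r3c4:
  Row 3 already contains {1, 2, 3, 4, 5, 6, 7, 9}.
  Column 4 already contains {1, 2, 3, 5, 7, 9}.
  Its 3×3 block (box 2) already contains {2, 4, 5, 9}.
  The only value from 1–9 not eliminated is 8, so r3c4 = 8.
For r1c6:
  Consider where 1 can go in row 1.
  r1c4 is out (column 4 already has a 1).
  r1c7 is out (column 7 already has a 1).
  So the only cell in row 1 that can hold 1 is r1c6.
  So r1c6 = 1.
For r8c5:
  Row 8 already contains {1, 2, 3, 6, 7, 8}.
  Column 5 already contains {1, 2, 3, 4, 5, 6, 8}.
  Its 3×3 block (box 8) already contains {1, 2, 3, 5, 6, 7, 8}.
  The only value from 1–9 not eliminated is 9, so r8c5 = 9.

8,1,9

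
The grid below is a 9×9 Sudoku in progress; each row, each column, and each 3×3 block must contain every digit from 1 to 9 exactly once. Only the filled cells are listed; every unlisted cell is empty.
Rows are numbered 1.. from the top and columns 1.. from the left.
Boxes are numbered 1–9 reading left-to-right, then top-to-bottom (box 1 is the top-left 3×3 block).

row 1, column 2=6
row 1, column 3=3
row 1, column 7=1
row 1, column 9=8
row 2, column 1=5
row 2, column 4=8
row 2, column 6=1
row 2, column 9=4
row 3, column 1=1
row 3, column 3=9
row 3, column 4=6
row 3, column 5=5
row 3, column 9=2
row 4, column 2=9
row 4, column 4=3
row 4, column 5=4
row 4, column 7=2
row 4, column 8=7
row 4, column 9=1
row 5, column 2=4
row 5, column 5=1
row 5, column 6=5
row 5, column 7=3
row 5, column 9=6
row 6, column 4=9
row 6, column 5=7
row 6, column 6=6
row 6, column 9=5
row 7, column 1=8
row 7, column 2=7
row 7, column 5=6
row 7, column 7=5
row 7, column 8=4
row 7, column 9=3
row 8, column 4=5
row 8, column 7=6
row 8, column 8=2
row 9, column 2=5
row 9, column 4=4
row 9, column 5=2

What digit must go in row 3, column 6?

4

Cell row 3, column 6 itself could take any of {3, 4, 7} by direct elimination.
Consider where 4 can go in row 3.
row 3, column 2 is out (column 2 already has a 4).
row 3, column 7 is out (box 3 already has a 4).
row 3, column 8 is out (column 8 already has a 4).
So the only cell in row 3 that can hold 4 is row 3, column 6.
Therefore row 3, column 6 = 4.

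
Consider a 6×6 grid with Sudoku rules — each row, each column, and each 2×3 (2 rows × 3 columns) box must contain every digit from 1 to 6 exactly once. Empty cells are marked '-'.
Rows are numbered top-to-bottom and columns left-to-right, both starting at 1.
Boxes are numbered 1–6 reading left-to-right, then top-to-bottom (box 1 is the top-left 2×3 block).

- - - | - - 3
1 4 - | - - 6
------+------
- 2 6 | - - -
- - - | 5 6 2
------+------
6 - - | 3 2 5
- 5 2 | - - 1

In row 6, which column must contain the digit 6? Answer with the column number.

Consider where 6 can go in row 6.
r6c1 is out (column 1 already has a 6).
r6c5 is out (column 5 already has a 6).
So the only cell in row 6 that can hold 6 is r6c4.
That is column 4.

4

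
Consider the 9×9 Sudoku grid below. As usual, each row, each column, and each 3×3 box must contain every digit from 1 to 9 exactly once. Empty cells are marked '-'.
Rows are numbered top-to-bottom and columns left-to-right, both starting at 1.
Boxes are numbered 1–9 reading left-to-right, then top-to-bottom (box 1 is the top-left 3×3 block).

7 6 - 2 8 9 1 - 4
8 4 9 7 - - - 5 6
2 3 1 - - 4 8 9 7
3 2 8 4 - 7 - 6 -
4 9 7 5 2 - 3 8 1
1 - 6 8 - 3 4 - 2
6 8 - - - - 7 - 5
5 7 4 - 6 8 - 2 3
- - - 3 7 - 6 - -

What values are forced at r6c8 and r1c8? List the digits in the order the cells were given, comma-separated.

7,3

For r6c8:
  Row 6 already contains {1, 2, 3, 4, 6, 8}.
  Column 8 already contains {2, 5, 6, 8, 9}.
  Its 3×3 block (box 6) already contains {1, 2, 3, 4, 6, 8}.
  The only value from 1–9 not eliminated is 7, so r6c8 = 7.
For r1c8:
  Row 1 already contains {1, 2, 4, 6, 7, 8, 9}.
  Column 8 already contains {2, 5, 6, 8, 9}.
  Its 3×3 block (box 3) already contains {1, 4, 5, 6, 7, 8, 9}.
  The only value from 1–9 not eliminated is 3, so r1c8 = 3.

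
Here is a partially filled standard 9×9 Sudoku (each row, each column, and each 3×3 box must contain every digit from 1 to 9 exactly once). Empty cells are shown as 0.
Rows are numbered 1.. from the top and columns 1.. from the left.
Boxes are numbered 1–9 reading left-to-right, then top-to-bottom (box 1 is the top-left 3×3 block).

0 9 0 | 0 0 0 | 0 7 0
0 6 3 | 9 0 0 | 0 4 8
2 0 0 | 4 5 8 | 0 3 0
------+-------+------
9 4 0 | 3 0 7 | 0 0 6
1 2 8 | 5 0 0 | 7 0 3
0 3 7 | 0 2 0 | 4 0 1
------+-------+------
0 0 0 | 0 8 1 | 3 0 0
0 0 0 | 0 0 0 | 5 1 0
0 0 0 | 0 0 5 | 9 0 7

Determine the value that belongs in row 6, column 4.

8

Cell row 6, column 4 itself could take any of {6, 8} by direct elimination.
Consider where 8 can go in box 5.
row 4, column 5 is out (column 5 already has a 8).
row 5, column 5 is out (row 5 already has a 8).
row 5, column 6 is out (row 5 already has a 8).
row 6, column 6 is out (column 6 already has a 8).
So the only cell in box 5 that can hold 8 is row 6, column 4.
Therefore row 6, column 4 = 8.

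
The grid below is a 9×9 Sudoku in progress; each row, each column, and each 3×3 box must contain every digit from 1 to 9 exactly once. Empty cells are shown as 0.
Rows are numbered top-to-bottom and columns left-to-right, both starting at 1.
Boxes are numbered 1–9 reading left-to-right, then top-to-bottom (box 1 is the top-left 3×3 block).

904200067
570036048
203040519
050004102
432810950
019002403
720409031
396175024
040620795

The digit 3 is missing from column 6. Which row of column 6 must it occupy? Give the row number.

9

Consider where 3 can go in column 6.
R1C6 is out (box 2 already has a 3).
R3C6 is out (row 3 already has a 3).
R5C6 is out (row 5 already has a 3).
So the only cell in column 6 that can hold 3 is R9C6.
That is row 9.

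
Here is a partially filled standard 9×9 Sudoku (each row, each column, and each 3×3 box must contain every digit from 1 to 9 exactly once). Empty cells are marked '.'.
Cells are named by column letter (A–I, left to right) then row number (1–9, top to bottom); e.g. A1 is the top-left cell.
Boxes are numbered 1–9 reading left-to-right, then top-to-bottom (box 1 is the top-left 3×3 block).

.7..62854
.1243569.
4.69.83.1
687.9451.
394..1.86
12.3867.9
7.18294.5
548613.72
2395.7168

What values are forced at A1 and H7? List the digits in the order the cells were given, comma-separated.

9,3

For A1:
  Row 1 already contains {2, 4, 5, 6, 7, 8}.
  Column A already contains {1, 2, 3, 4, 5, 6, 7}.
  Its 3×3 block (box 1) already contains {1, 2, 4, 6, 7}.
  The only value from 1–9 not eliminated is 9, so A1 = 9.
For H7:
  Row 7 already contains {1, 2, 4, 5, 7, 8, 9}.
  Column H already contains {1, 5, 6, 7, 8, 9}.
  Its 3×3 block (box 9) already contains {1, 2, 4, 5, 6, 7, 8}.
  The only value from 1–9 not eliminated is 3, so H7 = 3.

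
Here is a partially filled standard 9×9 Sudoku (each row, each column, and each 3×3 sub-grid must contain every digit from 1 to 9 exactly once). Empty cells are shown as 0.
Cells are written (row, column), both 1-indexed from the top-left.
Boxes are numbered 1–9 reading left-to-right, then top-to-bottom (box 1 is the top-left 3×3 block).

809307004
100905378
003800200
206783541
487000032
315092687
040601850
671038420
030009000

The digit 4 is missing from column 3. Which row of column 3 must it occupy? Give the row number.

Consider where 4 can go in column 3.
(7,3) is out (row 7 already has a 4).
(9,3) is out (box 7 already has a 4).
So the only cell in column 3 that can hold 4 is (2,3).
That is row 2.

2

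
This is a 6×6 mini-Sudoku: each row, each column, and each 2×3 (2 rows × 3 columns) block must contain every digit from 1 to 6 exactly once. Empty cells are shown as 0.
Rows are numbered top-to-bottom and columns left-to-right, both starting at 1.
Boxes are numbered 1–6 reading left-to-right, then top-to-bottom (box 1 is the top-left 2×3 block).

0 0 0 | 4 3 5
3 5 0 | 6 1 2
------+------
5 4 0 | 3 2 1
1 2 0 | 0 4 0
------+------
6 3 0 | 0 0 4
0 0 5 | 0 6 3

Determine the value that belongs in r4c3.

Cell r4c3 itself could take any of {3, 6} by direct elimination.
Consider where 3 can go in box 3.
r3c3 is out (row 3 already has a 3).
So the only cell in box 3 that can hold 3 is r4c3.
Therefore r4c3 = 3.

3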